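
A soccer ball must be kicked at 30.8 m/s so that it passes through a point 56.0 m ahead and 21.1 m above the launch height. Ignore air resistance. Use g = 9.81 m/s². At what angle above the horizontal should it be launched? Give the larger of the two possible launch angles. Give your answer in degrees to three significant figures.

68.6°

Trajectory: y = x tanθ − g x² (1 + tan²θ)/(2v₀²). With x = 56.0, y = 21.1, v₀ = 30.8, g = 9.81:
16.21 tan²θ − 56.0 tanθ + (37.31) = 0.
tanθ = [56.0 ± √(56.0² − 4 × 16.21 × (37.31))] / (2 × 16.21) = (56.0 ± 26.75) / 32.43, giving tanθ = 0.9018 or 2.552.
θ = 42.04° or 68.60°; the larger is 68.60°.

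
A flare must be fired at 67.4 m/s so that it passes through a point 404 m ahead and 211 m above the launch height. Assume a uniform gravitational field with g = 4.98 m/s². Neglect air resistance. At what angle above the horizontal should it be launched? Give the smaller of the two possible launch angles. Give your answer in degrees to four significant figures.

Trajectory: y = x tanθ − g x² (1 + tan²θ)/(2v₀²). With x = 404, y = 211, v₀ = 67.4, g = 4.98:
89.46 tan²θ − 404 tanθ + (300.5) = 0.
tanθ = [404 ± √(404² − 4 × 89.46 × (300.5))] / (2 × 89.46) = (404 ± 236.0) / 178.9, giving tanθ = 0.9389 or 3.577.
θ = 43.20° or 74.38°; the smaller is 43.20°.

43.20°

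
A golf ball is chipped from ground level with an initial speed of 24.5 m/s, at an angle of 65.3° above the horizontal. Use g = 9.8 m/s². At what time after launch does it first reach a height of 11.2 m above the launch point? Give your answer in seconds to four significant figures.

Components: vₓ = 24.50 cos 65.3° = 10.24 m/s, v_y0 = 24.50 sin 65.3° = 22.26 m/s.
Require v_y0 t − ½ g t² = 11.2, i.e. 4.900 t² − 22.26 t + 11.2 = 0.
Quadratic formula: t = (22.26 ± √275.92) / 9.80 = (22.26 ± 16.61) / 9.80 → t = 0.5763 s or 3.966 s.
The first (ascending) time is 0.5763 s.

0.5763 s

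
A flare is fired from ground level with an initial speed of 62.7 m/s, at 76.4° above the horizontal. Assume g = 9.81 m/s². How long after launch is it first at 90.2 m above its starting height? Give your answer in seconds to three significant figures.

Components: vₓ = 62.70 cos 76.4° = 14.74 m/s, v_y0 = 62.70 sin 76.4° = 60.94 m/s.
Height y(t) = 60.94 t − 4.905 t² = 90.2 gives 4.905 t² − 60.94 t + 90.2 = 0.
Quadratic formula: t = (60.94 ± √1944.2) / 9.81 = (60.94 ± 44.09) / 9.81 → t = 1.718 s or 10.71 s.
The first (ascending) time is 1.718 s.

1.72 s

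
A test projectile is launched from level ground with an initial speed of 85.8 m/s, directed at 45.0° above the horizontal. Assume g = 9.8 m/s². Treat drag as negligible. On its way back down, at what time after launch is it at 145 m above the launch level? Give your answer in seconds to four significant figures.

vₓ = 85.80 cos 45.0° = 60.67 m/s; v_y0 = 85.80 sin 45.0° = 60.67 m/s.
Set y = v_y0 t − ½ g t² = 145: 4.900 t² − 60.67 t + 145 = 0.
Quadratic formula: t = (60.67 ± √838.82) / 9.80 = (60.67 ± 28.96) / 9.80 → t = 3.235 s or 9.146 s.
The descending-branch root is 9.146 s.

9.146 s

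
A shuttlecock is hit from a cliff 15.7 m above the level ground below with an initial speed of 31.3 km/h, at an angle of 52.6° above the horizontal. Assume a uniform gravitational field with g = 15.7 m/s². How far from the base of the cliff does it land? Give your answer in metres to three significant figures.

10.1 m

Convert: 31.3 km/h = 31.3/3.6 = 8.694 m/s.
Horizontal component vₓ = 8.694 cos 52.6° = 5.281 m/s; vertical v_y0 = 8.694 sin 52.6° = 6.907 m/s.
Vertical motion (up positive, ground at y = 0): 7.850 t² − (6.907) t − 15.7 = 0, so t = (6.907 + √(6.907² + 2·15.7·15.7)) / 15.7 = (6.907 + 23.25) / 15.7 = 1.921 s.
Horizontal distance: R = vₓ t = 5.281 × 1.921 = 10.14 m.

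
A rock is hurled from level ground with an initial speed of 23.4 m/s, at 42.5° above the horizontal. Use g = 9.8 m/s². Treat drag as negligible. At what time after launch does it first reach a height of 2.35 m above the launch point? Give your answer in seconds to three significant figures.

0.156 s

Resolve: vₓ = 23.40 cos 42.5° = 17.25 m/s and v_y0 = 23.40 sin 42.5° = 15.81 m/s.
Set y = v_y0 t − ½ g t² = 2.35: 4.900 t² − 15.81 t + 2.35 = 0.
Quadratic formula: t = (15.81 ± √203.86) / 9.80 = (15.81 ± 14.28) / 9.80 → t = 0.1562 s or 3.070 s.
The first (ascending) time is 0.1562 s.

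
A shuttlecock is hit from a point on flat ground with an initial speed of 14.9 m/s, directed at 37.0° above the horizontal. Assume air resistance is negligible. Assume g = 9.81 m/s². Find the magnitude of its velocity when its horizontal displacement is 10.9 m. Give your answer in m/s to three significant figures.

11.9 m/s

Horizontal component vₓ = 14.90 cos 37.0° = 11.90 m/s; vertical v_y0 = 14.90 sin 37.0° = 8.967 m/s.
x = vₓ t ⇒ t = 10.9/11.90 = 0.9160 s.
Vertical velocity there: v_y = v_y0 − g t = 8.967 − 9.81 × 0.9160 = −0.01884 m/s.
Speed: √(vₓ² + v_y²) = √(11.90² + 0.01884²) = 11.90 m/s.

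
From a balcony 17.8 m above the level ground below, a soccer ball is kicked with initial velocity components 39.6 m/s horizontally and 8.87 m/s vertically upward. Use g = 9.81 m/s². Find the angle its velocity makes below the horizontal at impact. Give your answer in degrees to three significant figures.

With up positive and y = 0 at the ground: y(t) = 17.8 + (8.870) t − 4.905 t². Setting y = 0 and taking the positive root: t = [8.870 + √(8.870² + 2·9.81·17.8)] / 9.81 = (8.870 + 20.69) / 9.81 = 3.013 s.
At impact: v_y = v_y0 − g t = −20.69 m/s; vₓ = 39.60 m/s.
Angle below horizontal: arctan(|v_y|/vₓ) = arctan(20.69/39.60) = 27.58°.

27.6°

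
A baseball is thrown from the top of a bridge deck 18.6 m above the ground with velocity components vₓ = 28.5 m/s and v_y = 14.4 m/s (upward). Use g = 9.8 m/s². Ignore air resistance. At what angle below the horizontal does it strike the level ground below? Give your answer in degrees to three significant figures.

40.0°

The projectile lands when y = 18.6 + (14.40) t − ½·9.80·t² = 0. Positive root: t = (14.40 + √(14.40² + 2·9.80·18.6)) / 9.80 = (14.40 + 23.91) / 9.80 = 3.910 s.
At impact: v_y = v_y0 − g t = −23.91 m/s; vₓ = 28.50 m/s.
Angle below horizontal: arctan(|v_y|/vₓ) = arctan(23.91/28.50) = 40.00°.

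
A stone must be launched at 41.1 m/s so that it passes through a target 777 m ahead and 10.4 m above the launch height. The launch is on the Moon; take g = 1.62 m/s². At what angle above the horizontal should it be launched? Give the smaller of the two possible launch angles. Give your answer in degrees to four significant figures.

Trajectory: y = x tanθ − g x² (1 + tan²θ)/(2v₀²). With x = 777, y = 10.4, v₀ = 41.1, g = 1.62:
289.5 tan²θ − 777 tanθ + (299.9) = 0.
tanθ = [777 ± √(777² − 4 × 289.5 × (299.9))] / (2 × 289.5) = (777 ± 506.4) / 579.0, giving tanθ = 0.4673 or 2.217.
θ = 25.05° or 65.72°; the smaller is 25.05°.

25.05°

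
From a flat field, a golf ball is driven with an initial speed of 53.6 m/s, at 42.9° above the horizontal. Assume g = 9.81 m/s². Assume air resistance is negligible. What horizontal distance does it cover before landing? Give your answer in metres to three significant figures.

Horizontal component vₓ = 53.60 cos 42.9° = 39.26 m/s; vertical v_y0 = 53.60 sin 42.9° = 36.49 m/s.
Flight time T = 2 v_y0 / g = 7.439 s.
Horizontal distance R = vₓ T = 39.26 × 7.439 = 292.1 m.

292 m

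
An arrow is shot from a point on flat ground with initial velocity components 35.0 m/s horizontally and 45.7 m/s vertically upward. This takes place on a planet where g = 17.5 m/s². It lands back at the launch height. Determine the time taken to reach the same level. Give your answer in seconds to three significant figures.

5.22 s

Landing at launch height ⇒ T = 2 v_y0 / g = 2 × 45.70 / 17.5 = 5.223 s.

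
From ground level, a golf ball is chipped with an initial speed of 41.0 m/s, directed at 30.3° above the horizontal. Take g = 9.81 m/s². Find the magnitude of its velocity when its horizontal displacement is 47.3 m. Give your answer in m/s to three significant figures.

36.2 m/s

Horizontal component vₓ = 41.00 cos 30.3° = 35.40 m/s; vertical v_y0 = 41.00 sin 30.3° = 20.69 m/s.
Time to reach x = 47.3 m: t = x/vₓ = 47.3/35.40 = 1.336 s.
Vertical velocity there: v_y = v_y0 − g t = 20.69 − 9.81 × 1.336 = 7.578 m/s.
Speed: √(vₓ² + v_y²) = √(35.40² + 7.578²) = 36.20 m/s.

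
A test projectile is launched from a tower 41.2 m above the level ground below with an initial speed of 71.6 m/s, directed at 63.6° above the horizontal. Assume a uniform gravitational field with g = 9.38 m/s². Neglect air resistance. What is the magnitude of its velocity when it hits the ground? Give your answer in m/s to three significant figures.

Horizontal component vₓ = 71.60 cos 63.6° = 31.84 m/s; vertical v_y0 = 71.60 sin 63.6° = 64.13 m/s.
Vertical motion (up positive, ground at y = 0): 4.690 t² − (64.13) t − 41.2 = 0, so t = (64.13 + √(64.13² + 2·9.38·41.2)) / 9.38 = (64.13 + 69.90) / 9.38 = 14.29 s.
Vertical velocity at impact: v_y = v_y0 − g t = 64.13 − 9.38 × 14.29 = −69.90 m/s.
Speed: |v| = √(vₓ² + v_y²) = √(31.84² + 69.90²) = 76.81 m/s.

76.8 m/s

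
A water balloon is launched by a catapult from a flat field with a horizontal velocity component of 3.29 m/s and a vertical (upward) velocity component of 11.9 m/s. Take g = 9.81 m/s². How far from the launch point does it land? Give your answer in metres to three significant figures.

7.98 m

Time aloft: T = 2 v_y0 / g = 2 × 11.90 / 9.81 = 2.426 s.
Range: R = vₓ T = 3.290 × 2.426 = 7.982 m.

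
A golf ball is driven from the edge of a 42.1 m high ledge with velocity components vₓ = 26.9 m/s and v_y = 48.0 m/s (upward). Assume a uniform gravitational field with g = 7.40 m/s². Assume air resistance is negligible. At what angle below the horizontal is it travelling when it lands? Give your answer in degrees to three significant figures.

63.6°

The projectile lands when y = 42.1 + (48.00) t − ½·7.40·t² = 0. Positive root: t = (48.00 + √(48.00² + 2·7.40·42.1)) / 7.40 = (48.00 + 54.10) / 7.40 = 13.80 s.
At impact: v_y = v_y0 − g t = −54.10 m/s; vₓ = 26.90 m/s.
Angle below horizontal: arctan(|v_y|/vₓ) = arctan(54.10/26.90) = 63.56°.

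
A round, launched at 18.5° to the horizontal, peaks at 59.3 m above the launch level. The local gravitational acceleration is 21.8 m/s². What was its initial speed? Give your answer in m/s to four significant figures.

At the peak v_y = 0, so v_y0 = √(2gH) = √(2 × 21.8 × 59.3) = 50.85 m/s.
v_y0 = v₀ sin θ ⇒ v₀ = 50.85 / sin 18.5° = 160.2 m/s.

160.2 m/s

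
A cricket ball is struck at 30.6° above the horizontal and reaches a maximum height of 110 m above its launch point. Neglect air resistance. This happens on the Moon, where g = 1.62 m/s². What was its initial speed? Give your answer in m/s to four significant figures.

37.09 m/s

At the peak v_y = 0, so v_y0 = √(2gH) = √(2 × 1.62 × 110) = 18.88 m/s.
v_y0 = v₀ sin θ ⇒ v₀ = 18.88 / sin 30.6° = 37.09 m/s.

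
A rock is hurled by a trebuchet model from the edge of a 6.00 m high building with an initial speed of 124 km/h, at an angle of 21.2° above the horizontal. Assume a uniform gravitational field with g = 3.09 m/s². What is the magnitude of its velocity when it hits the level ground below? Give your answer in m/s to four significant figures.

Convert: 124 km/h = 124/3.6 = 34.44 m/s.
Components: vₓ = 34.44 cos 21.2° = 32.11 m/s, v_y0 = 34.44 sin 21.2° = 12.46 m/s.
Vertical motion (up positive, ground at y = 0): 1.545 t² − (12.46) t − 6.00 = 0, so t = (12.46 + √(12.46² + 2·3.09·6.00)) / 3.09 = (12.46 + 13.86) / 3.09 = 8.518 s.
Vertical velocity at impact: v_y = v_y0 − g t = 12.46 − 3.09 × 8.518 = −13.86 m/s.
Speed: |v| = √(vₓ² + v_y²) = √(32.11² + 13.86²) = 34.98 m/s.

34.98 m/s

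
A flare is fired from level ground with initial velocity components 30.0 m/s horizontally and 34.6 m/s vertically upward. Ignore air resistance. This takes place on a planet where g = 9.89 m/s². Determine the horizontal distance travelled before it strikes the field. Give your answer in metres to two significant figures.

Flight time T = 2 v_y0 / g = 6.997 s.
Horizontal distance R = vₓ T = 30.00 × 6.997 = 209.9 m.

210 m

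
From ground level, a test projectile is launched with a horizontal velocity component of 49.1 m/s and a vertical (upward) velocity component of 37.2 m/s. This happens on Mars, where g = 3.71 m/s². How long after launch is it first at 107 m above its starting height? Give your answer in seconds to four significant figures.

3.480 s

Require v_y0 t − ½ g t² = 107, i.e. 1.855 t² − 37.20 t + 107 = 0.
Quadratic formula: t = (37.20 ± √589.90) / 3.71 = (37.20 ± 24.29) / 3.71 → t = 3.480 s or 16.57 s.
The first (ascending) time is 3.480 s.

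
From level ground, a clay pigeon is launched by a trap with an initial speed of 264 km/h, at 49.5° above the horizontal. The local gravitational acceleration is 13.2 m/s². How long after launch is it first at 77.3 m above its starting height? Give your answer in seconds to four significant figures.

1.748 s

Convert: 264 km/h = 264/3.6 = 73.33 m/s.
Horizontal component vₓ = 73.33 cos 49.5° = 47.63 m/s; vertical v_y0 = 73.33 sin 49.5° = 55.76 m/s.
Set y = v_y0 t − ½ g t² = 77.3: 6.600 t² − 55.76 t + 77.3 = 0.
t = [55.76 ± √(55.76² − 2·13.2·77.3)] / 13.2 = (55.76 ± 32.69) / 13.2, so t = 1.748 s or t = 6.701 s.
The first (ascending) time is 1.748 s.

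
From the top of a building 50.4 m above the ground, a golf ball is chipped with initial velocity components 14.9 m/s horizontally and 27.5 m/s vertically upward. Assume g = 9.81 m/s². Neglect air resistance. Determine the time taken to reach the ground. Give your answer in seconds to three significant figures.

7.06 s

Vertical motion (up positive, ground at y = 0): 4.905 t² − (27.50) t − 50.4 = 0, so t = (27.50 + √(27.50² + 2·9.81·50.4)) / 9.81 = (27.50 + 41.77) / 9.81 = 7.062 s.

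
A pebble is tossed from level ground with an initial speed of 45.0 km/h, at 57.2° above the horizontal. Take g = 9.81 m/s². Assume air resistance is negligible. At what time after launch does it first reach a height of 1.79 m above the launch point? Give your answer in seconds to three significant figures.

0.187 s

Convert: 45.0 km/h = 45.0/3.6 = 12.50 m/s.
vₓ = 12.50 cos 57.2° = 6.771 m/s; v_y0 = 12.50 sin 57.2° = 10.51 m/s.
Height y(t) = 10.51 t − 4.905 t² = 1.79 gives 4.905 t² − 10.51 t + 1.79 = 0.
Quadratic formula: t = (10.51 ± √75.279) / 9.81 = (10.51 ± 8.676) / 9.81 → t = 0.1866 s or 1.955 s.
The first (ascending) time is 0.1866 s.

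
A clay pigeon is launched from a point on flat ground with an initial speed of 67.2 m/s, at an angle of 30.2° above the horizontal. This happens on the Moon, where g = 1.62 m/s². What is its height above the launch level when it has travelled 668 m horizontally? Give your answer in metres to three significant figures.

282 m

Horizontal component vₓ = 67.20 cos 30.2° = 58.08 m/s; vertical v_y0 = 67.20 sin 30.2° = 33.80 m/s.
Time to reach x = 668 m: t = x/vₓ = 668/58.08 = 11.50 s.
Height: y = v_y0 t − ½ g t² = 33.80 × 11.50 − 0.8100 × 11.50² = 388.8 − 107.2 = 281.6 m.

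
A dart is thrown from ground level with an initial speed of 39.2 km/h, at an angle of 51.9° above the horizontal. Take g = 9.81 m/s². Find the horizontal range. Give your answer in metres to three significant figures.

11.7 m

Convert: 39.2 km/h = 39.2/3.6 = 10.89 m/s.
Resolve: vₓ = 10.89 cos 51.9° = 6.719 m/s and v_y0 = 10.89 sin 51.9° = 8.569 m/s.
Time aloft: T = 2 v_y0 / g = 2 × 8.569 / 9.81 = 1.747 s.
Range: R = vₓ T = 6.719 × 1.747 = 11.74 m.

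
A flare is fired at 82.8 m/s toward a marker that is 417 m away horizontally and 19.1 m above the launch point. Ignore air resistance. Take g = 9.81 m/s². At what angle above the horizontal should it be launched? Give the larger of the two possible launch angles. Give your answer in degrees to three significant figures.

Trajectory: y = x tanθ − g x² (1 + tan²θ)/(2v₀²). With x = 417, y = 19.1, v₀ = 82.8, g = 9.81:
124.4 tan²θ − 417 tanθ + (143.5) = 0.
tanθ = [417 ± √(417² − 4 × 124.4 × (143.5))] / (2 × 124.4) = (417 ± 320.1) / 248.8, giving tanθ = 0.3894 or 2.962.
θ = 21.27° or 71.35°; the larger is 71.35°.

71.3°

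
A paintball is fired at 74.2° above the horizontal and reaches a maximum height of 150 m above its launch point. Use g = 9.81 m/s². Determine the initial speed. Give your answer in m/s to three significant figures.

At the peak v_y = 0, so v_y0 = √(2gH) = √(2 × 9.81 × 150) = 54.25 m/s.
v_y0 = v₀ sin θ ⇒ v₀ = 54.25 / sin 74.2° = 56.38 m/s.

56.4 m/s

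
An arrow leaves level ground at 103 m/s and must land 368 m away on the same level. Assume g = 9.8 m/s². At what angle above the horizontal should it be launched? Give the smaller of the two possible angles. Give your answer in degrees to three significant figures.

R = v₀² sin 2θ / g gives sin 2θ = gR/v₀² = 9.80·368/103² = 0.3399.
2θ = 19.87° or 180° − 19.87° = 160.1°, so θ = 9.937° or 80.06°.
The smaller angle is 9.937°.

9.94°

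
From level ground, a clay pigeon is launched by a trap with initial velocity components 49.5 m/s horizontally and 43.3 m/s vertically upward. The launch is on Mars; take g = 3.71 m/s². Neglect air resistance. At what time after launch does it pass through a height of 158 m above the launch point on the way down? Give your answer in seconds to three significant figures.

18.8 s

Height y(t) = 43.30 t − 1.855 t² = 158 gives 1.855 t² − 43.30 t + 158 = 0.
Quadratic formula: t = (43.30 ± √702.53) / 3.71 = (43.30 ± 26.51) / 3.71 → t = 4.527 s or 18.82 s.
The descending-branch root is 18.82 s.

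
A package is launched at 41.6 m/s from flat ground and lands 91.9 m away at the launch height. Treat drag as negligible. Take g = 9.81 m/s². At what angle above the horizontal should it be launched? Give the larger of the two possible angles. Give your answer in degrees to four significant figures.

Level-ground range R = v₀² sin(2θ)/g ⇒ sin(2θ) = gR/v₀² = 9.81 × 91.9 / 41.6² = 0.5210.
2θ = 31.40° or 180° − 31.40° = 148.6°, so θ = 15.70° or 74.30°.
The larger angle is 74.30°.

74.30°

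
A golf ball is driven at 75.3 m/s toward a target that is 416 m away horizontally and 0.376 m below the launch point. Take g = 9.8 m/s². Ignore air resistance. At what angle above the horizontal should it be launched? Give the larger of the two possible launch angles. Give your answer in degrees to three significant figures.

67.0°

Trajectory: y = x tanθ − g x² (1 + tan²θ)/(2v₀²). With x = 416, y = −0.376, v₀ = 75.3, g = 9.80:
149.6 tan²θ − 416 tanθ + (149.2) = 0.
tanθ = [416 ± √(416² − 4 × 149.6 × (149.2))] / (2 × 149.6) = (416 ± 289.5) / 299.1, giving tanθ = 0.4229 or 2.359.
θ = 22.92° or 67.03°; the larger is 67.03°.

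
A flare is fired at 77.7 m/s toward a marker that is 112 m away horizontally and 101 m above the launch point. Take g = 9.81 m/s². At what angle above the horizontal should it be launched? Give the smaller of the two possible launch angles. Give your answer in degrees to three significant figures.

47.8°

Trajectory: y = x tanθ − g x² (1 + tan²θ)/(2v₀²). With x = 112, y = 101, v₀ = 77.7, g = 9.81:
10.19 tan²θ − 112 tanθ + (111.2) = 0.
tanθ = [112 ± √(112² − 4 × 10.19 × (111.2))] / (2 × 10.19) = (112 ± 89.51) / 20.38, giving tanθ = 1.104 or 9.886.
θ = 47.82° or 84.22°; the smaller is 47.82°.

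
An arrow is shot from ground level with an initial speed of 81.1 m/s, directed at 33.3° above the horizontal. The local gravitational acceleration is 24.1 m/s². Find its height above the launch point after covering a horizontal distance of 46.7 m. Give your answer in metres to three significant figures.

Resolve: vₓ = 81.10 cos 33.3° = 67.78 m/s and v_y0 = 81.10 sin 33.3° = 44.53 m/s.
x = vₓ t ⇒ t = 46.7/67.78 = 0.6890 s.
Height: y = v_y0 t − ½ g t² = 44.53 × 0.6890 − 12.05 × 0.6890² = 30.68 − 5.720 = 24.96 m.

25.0 m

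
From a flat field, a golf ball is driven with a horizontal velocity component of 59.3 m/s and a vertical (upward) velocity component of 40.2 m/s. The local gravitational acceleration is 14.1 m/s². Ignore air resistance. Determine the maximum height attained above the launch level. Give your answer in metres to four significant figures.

57.31 m

Peak height H = v_y0² / (2g) = 1616.0 / 28.20 = 57.31 m.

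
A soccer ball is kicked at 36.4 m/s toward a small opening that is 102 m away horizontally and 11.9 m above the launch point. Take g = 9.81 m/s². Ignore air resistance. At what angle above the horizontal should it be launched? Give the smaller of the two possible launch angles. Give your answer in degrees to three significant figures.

Trajectory: y = x tanθ − g x² (1 + tan²θ)/(2v₀²). With x = 102, y = 11.9, v₀ = 36.4, g = 9.81:
38.52 tan²θ − 102 tanθ + (50.42) = 0.
tanθ = [102 ± √(102² − 4 × 38.52 × (50.42))] / (2 × 38.52) = (102 ± 51.35) / 77.03, giving tanθ = 0.6575 or 1.991.
θ = 33.33° or 63.33°; the smaller is 33.33°.

33.3°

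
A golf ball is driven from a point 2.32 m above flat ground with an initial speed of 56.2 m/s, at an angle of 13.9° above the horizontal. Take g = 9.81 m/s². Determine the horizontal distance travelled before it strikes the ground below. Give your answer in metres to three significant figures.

159 m

Horizontal component vₓ = 56.20 cos 13.9° = 54.55 m/s; vertical v_y0 = 56.20 sin 13.9° = 13.50 m/s.
The projectile lands when y = 2.32 + (13.50) t − ½·9.81·t² = 0. Positive root: t = (13.50 + √(13.50² + 2·9.81·2.32)) / 9.81 = (13.50 + 15.09) / 9.81 = 2.915 s.
Horizontal distance: R = vₓ t = 54.55 × 2.915 = 159.0 m.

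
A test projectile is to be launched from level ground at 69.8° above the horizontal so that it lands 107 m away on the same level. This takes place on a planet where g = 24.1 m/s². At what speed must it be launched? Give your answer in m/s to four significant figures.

63.08 m/s

On level ground R = v₀² sin 2θ / g ⇒ v₀ = √(gR / sin 2θ).
v₀ = √(24.1 × 107 / sin 139.6°) = √(2579 / 0.6481) = √3978.7 = 63.08 m/s.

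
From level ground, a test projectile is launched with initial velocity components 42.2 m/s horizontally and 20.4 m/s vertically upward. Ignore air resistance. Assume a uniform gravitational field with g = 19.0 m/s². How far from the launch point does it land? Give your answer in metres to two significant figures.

91 m

Flight time T = 2 v_y0 / g = 2.147 s.
Horizontal distance R = vₓ T = 42.20 × 2.147 = 90.62 m.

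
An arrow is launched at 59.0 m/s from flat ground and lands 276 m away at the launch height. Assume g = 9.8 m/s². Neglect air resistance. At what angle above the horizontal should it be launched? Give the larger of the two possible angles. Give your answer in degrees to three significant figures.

Level-ground range R = v₀² sin(2θ)/g ⇒ sin(2θ) = gR/v₀² = 9.80 × 276 / 59.0² = 0.7770.
2θ = 50.99° or 180° − 50.99° = 129.0°, so θ = 25.49° or 64.51°.
The larger angle is 64.51°.

64.5°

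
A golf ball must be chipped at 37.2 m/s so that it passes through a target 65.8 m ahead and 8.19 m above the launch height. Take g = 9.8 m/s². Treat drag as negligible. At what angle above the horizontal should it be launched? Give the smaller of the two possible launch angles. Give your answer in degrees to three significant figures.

21.5°

Trajectory: y = x tanθ − g x² (1 + tan²θ)/(2v₀²). With x = 65.8, y = 8.19, v₀ = 37.2, g = 9.80:
15.33 tan²θ − 65.8 tanθ + (23.52) = 0.
tanθ = [65.8 ± √(65.8² − 4 × 15.33 × (23.52))] / (2 × 15.33) = (65.8 ± 53.73) / 30.66, giving tanθ = 0.3935 or 3.898.
θ = 21.48° or 75.61°; the smaller is 21.48°.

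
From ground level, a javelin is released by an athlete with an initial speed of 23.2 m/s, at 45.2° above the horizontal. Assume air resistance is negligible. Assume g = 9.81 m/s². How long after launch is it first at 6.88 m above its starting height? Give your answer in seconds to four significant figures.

0.4893 s

vₓ = 23.20 cos 45.2° = 16.35 m/s; v_y0 = 23.20 sin 45.2° = 16.46 m/s.
Require v_y0 t − ½ g t² = 6.88, i.e. 4.905 t² − 16.46 t + 6.88 = 0.
Quadratic formula: t = (16.46 ± √136.01) / 9.81 = (16.46 ± 11.66) / 9.81 → t = 0.4893 s or 2.867 s.
The first (ascending) time is 0.4893 s.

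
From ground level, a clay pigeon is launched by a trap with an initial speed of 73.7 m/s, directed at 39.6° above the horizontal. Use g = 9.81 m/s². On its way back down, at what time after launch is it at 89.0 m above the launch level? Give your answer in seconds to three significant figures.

6.98 s

Resolve: vₓ = 73.70 cos 39.6° = 56.79 m/s and v_y0 = 73.70 sin 39.6° = 46.98 m/s.
Require v_y0 t − ½ g t² = 89.0, i.e. 4.905 t² − 46.98 t + 89.0 = 0.
t = [46.98 ± √(46.98² − 2·9.81·89.0)] / 9.81 = (46.98 ± 21.47) / 9.81, so t = 2.601 s or t = 6.977 s.
The descending-branch root is 6.977 s.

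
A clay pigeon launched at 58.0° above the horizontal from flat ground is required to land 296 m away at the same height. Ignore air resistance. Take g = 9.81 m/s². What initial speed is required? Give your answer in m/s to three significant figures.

56.8 m/s

On level ground R = v₀² sin 2θ / g ⇒ v₀ = √(gR / sin 2θ).
v₀ = √(9.81 × 296 / sin 116.0°) = √(2904 / 0.8988) = √3230.7 = 56.84 m/s.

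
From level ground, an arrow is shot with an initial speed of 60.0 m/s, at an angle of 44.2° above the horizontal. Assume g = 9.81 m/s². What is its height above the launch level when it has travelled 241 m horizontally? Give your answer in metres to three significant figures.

vₓ = 60.00 cos 44.2° = 43.01 m/s; v_y0 = 60.00 sin 44.2° = 41.83 m/s.
At x = 241 m, t = x/vₓ = 241/43.01 = 5.603 s.
Height: y = v_y0 t − ½ g t² = 41.83 × 5.603 − 4.905 × 5.603² = 234.4 − 154.0 = 80.39 m.

80.4 m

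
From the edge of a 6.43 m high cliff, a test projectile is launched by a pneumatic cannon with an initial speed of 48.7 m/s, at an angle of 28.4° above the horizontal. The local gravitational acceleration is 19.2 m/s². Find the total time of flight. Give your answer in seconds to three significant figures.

Horizontal component vₓ = 48.70 cos 28.4° = 42.84 m/s; vertical v_y0 = 48.70 sin 28.4° = 23.16 m/s.
Vertical motion (up positive, ground at y = 0): 9.600 t² − (23.16) t − 6.43 = 0, so t = (23.16 + √(23.16² + 2·19.2·6.43)) / 19.2 = (23.16 + 27.99) / 19.2 = 2.664 s.

2.66 s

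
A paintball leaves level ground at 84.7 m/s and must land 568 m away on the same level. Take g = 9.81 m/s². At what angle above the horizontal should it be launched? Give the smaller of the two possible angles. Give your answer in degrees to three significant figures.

25.5°

R = v₀² sin 2θ / g gives sin 2θ = gR/v₀² = 9.81·568/84.7² = 0.7767.
2θ = 50.96° or 180° − 50.96° = 129.0°, so θ = 25.48° or 64.52°.
The smaller angle is 25.48°.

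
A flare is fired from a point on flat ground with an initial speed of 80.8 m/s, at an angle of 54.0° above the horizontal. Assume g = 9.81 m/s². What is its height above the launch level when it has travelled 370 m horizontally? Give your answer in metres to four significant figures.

211.6 m

Horizontal component vₓ = 80.80 cos 54.0° = 47.49 m/s; vertical v_y0 = 80.80 sin 54.0° = 65.37 m/s.
At x = 370 m, t = x/vₓ = 370/47.49 = 7.791 s.
Height: y = v_y0 t − ½ g t² = 65.37 × 7.791 − 4.905 × 7.791² = 509.3 − 297.7 = 211.6 m.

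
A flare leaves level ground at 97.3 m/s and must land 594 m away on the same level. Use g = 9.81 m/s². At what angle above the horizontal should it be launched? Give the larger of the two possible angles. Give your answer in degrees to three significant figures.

71.0°

R = v₀² sin 2θ / g gives sin 2θ = gR/v₀² = 9.81·594/97.3² = 0.6155.
2θ = 37.99° or 180° − 37.99° = 142.0°, so θ = 18.99° or 71.01°.
The larger angle is 71.01°.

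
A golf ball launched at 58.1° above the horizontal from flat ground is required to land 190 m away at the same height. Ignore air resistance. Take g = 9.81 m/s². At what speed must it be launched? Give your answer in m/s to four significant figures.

On level ground R = v₀² sin 2θ / g ⇒ v₀ = √(gR / sin 2θ).
v₀ = √(9.81 × 190 / sin 116.2°) = √(1864 / 0.8973) = √2077.3 = 45.58 m/s.

45.58 m/s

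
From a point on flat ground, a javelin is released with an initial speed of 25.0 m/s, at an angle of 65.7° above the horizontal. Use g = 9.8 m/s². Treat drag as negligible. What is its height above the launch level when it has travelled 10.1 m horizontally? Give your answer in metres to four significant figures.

Resolve: vₓ = 25.00 cos 65.7° = 10.29 m/s and v_y0 = 25.00 sin 65.7° = 22.79 m/s.
At x = 10.1 m, t = x/vₓ = 10.1/10.29 = 0.9817 s.
Height: y = v_y0 t − ½ g t² = 22.79 × 0.9817 − 4.900 × 0.9817² = 22.37 − 4.723 = 17.65 m.

17.65 m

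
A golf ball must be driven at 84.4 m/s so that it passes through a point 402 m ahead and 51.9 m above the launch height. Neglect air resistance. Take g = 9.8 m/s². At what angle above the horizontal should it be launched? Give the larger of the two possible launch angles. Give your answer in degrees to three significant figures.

72.4°

Trajectory: y = x tanθ − g x² (1 + tan²θ)/(2v₀²). With x = 402, y = 51.9, v₀ = 84.4, g = 9.80:
111.2 tan²θ − 402 tanθ + (163.1) = 0.
tanθ = [402 ± √(402² − 4 × 111.2 × (163.1))] / (2 × 111.2) = (402 ± 298.5) / 222.3, giving tanθ = 0.4656 or 3.151.
θ = 24.97° or 72.39°; the larger is 72.39°.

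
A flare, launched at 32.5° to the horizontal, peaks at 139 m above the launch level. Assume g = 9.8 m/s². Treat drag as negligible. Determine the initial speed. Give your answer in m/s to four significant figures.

At the peak v_y = 0, so v_y0 = √(2gH) = √(2 × 9.80 × 139) = 52.20 m/s.
v_y0 = v₀ sin θ ⇒ v₀ = 52.20 / sin 32.5° = 97.14 m/s.

97.14 m/s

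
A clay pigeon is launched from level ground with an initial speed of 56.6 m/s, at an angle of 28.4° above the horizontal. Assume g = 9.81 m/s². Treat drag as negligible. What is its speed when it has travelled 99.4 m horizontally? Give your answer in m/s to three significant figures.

Resolve: vₓ = 56.60 cos 28.4° = 49.79 m/s and v_y0 = 56.60 sin 28.4° = 26.92 m/s.
x = vₓ t ⇒ t = 99.4/49.79 = 1.996 s.
Vertical velocity there: v_y = v_y0 − g t = 26.92 − 9.81 × 1.996 = 7.335 m/s.
Speed: √(vₓ² + v_y²) = √(49.79² + 7.335²) = 50.33 m/s.

50.3 m/s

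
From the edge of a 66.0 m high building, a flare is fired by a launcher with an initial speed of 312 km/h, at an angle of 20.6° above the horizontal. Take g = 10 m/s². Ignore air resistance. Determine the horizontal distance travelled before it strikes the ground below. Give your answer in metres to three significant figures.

632 m

Convert: 312 km/h = 312/3.6 = 86.67 m/s.
Resolve: vₓ = 86.67 cos 20.6° = 81.13 m/s and v_y0 = 86.67 sin 20.6° = 30.49 m/s.
With up positive and y = 0 at the ground: y(t) = 66.0 + (30.49) t − 5.000 t². Setting y = 0 and taking the positive root: t = [30.49 + √(30.49² + 2·10.0·66.0)] / 10.0 = (30.49 + 47.43) / 10.0 = 7.793 s.
Horizontal distance: R = vₓ t = 81.13 × 7.793 = 632.2 m.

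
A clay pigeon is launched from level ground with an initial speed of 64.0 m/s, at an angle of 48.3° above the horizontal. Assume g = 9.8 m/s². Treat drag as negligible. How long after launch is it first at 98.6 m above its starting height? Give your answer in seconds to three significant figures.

Components: vₓ = 64.00 cos 48.3° = 42.57 m/s, v_y0 = 64.00 sin 48.3° = 47.78 m/s.
Set y = v_y0 t − ½ g t² = 98.6: 4.900 t² − 47.78 t + 98.6 = 0.
t = [47.78 ± √(47.78² − 2·9.80·98.6)] / 9.80 = (47.78 ± 18.73) / 9.80, so t = 2.965 s or t = 6.787 s.
The first (ascending) time is 2.965 s.

2.96 s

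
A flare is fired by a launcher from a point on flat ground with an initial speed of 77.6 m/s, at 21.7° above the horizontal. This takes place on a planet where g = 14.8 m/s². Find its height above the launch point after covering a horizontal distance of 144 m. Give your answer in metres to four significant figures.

Horizontal component vₓ = 77.60 cos 21.7° = 72.10 m/s; vertical v_y0 = 77.60 sin 21.7° = 28.69 m/s.
Time to reach x = 144 m: t = x/vₓ = 144/72.10 = 1.997 s.
Height: y = v_y0 t − ½ g t² = 28.69 × 1.997 − 7.400 × 1.997² = 57.30 − 29.52 = 27.79 m.

27.79 m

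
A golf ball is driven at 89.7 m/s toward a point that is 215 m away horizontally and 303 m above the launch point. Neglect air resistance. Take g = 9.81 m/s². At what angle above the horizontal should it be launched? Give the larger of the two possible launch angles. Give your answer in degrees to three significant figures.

Trajectory: y = x tanθ − g x² (1 + tan²θ)/(2v₀²). With x = 215, y = 303, v₀ = 89.7, g = 9.81:
28.18 tan²θ − 215 tanθ + (331.2) = 0.
tanθ = [215 ± √(215² − 4 × 28.18 × (331.2))] / (2 × 28.18) = (215 ± 94.31) / 56.36, giving tanθ = 2.141 or 5.488.
θ = 64.97° or 79.67°; the larger is 79.67°.

79.7°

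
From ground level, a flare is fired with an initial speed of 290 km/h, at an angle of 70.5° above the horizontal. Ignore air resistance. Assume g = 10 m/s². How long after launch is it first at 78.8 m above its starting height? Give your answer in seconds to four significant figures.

1.120 s

Convert: 290 km/h = 290/3.6 = 80.56 m/s.
Resolve: vₓ = 80.56 cos 70.5° = 26.89 m/s and v_y0 = 80.56 sin 70.5° = 75.94 m/s.
Height y(t) = 75.94 t − 5.000 t² = 78.8 gives 5.000 t² − 75.94 t + 78.8 = 0.
Quadratic formula: t = (75.94 ± √4190.1) / 10.0 = (75.94 ± 64.73) / 10.0 → t = 1.120 s or 14.07 s.
The first (ascending) time is 1.120 s.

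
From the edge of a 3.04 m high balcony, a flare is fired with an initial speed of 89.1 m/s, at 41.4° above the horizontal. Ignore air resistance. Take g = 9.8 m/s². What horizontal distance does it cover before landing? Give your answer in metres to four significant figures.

807.1 m

Horizontal component vₓ = 89.10 cos 41.4° = 66.83 m/s; vertical v_y0 = 89.10 sin 41.4° = 58.92 m/s.
With up positive and y = 0 at the ground: y(t) = 3.04 + (58.92) t − 4.900 t². Setting y = 0 and taking the positive root: t = [58.92 + √(58.92² + 2·9.80·3.04)] / 9.80 = (58.92 + 59.43) / 9.80 = 12.08 s.
Horizontal distance: R = vₓ t = 66.83 × 12.08 = 807.1 m.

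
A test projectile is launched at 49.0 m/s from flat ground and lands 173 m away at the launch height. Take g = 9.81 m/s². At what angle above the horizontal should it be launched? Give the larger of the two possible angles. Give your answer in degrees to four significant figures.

Level-ground range R = v₀² sin(2θ)/g ⇒ sin(2θ) = gR/v₀² = 9.81 × 173 / 49.0² = 0.7068.
2θ = 44.98° or 180° − 44.98° = 135.0°, so θ = 22.49° or 67.51°.
The larger angle is 67.51°.

67.51°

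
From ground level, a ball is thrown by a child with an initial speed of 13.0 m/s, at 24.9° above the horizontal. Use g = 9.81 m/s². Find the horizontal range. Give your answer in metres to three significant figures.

Resolve: vₓ = 13.00 cos 24.9° = 11.79 m/s and v_y0 = 13.00 sin 24.9° = 5.473 m/s.
Time aloft: T = 2 v_y0 / g = 2 × 5.473 / 9.81 = 1.116 s.
Horizontal distance R = vₓ T = 11.79 × 1.116 = 13.16 m.

13.2 m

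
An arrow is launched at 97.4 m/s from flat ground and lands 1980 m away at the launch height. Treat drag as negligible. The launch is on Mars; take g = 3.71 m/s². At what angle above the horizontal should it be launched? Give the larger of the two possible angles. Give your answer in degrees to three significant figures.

64.6°

From R = (v₀²/g) sin 2θ: sin 2θ = 3.71 × 1980 / 9486.8 = 0.7743.
2θ = 50.74° or 180° − 50.74° = 129.3°, so θ = 25.37° or 64.63°.
The larger angle is 64.63°.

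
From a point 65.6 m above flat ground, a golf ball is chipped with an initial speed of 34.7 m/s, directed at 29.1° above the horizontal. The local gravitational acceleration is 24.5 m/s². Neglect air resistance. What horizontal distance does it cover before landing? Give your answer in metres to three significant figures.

94.1 m

Horizontal component vₓ = 34.70 cos 29.1° = 30.32 m/s; vertical v_y0 = 34.70 sin 29.1° = 16.88 m/s.
Vertical motion (up positive, ground at y = 0): 12.25 t² − (16.88) t − 65.6 = 0, so t = (16.88 + √(16.88² + 2·24.5·65.6)) / 24.5 = (16.88 + 59.15) / 24.5 = 3.103 s.
Horizontal distance: R = vₓ t = 30.32 × 3.103 = 94.09 m.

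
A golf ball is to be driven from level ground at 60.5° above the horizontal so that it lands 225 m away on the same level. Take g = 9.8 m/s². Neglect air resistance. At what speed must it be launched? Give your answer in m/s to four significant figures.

On level ground R = v₀² sin 2θ / g ⇒ v₀ = √(gR / sin 2θ).
v₀ = √(9.80 × 225 / sin 121.0°) = √(2205 / 0.8572) = √2572.4 = 50.72 m/s.

50.72 m/s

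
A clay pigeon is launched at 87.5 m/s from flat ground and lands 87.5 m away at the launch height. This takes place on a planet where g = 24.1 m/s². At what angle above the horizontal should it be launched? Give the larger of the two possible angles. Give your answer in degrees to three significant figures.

82.0°

R = v₀² sin 2θ / g gives sin 2θ = gR/v₀² = 24.1·87.5/87.5² = 0.2754.
2θ = 15.99° or 180° − 15.99° = 164.0°, so θ = 7.994° or 82.01°.
The larger angle is 82.01°.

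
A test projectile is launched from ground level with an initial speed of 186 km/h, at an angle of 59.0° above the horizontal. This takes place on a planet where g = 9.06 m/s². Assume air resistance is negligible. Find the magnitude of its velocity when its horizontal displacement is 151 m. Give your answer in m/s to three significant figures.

Convert: 186 km/h = 186/3.6 = 51.67 m/s.
vₓ = 51.67 cos 59.0° = 26.61 m/s; v_y0 = 51.67 sin 59.0° = 44.29 m/s.
x = vₓ t ⇒ t = 151/26.61 = 5.674 s.
Vertical velocity there: v_y = v_y0 − g t = 44.29 − 9.06 × 5.674 = −7.124 m/s.
Speed: √(vₓ² + v_y²) = √(26.61² + 7.124²) = 27.55 m/s.

27.5 m/s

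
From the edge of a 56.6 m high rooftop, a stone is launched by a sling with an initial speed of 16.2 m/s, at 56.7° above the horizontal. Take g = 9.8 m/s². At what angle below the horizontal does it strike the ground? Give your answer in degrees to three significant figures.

76.1°

Horizontal component vₓ = 16.20 cos 56.7° = 8.894 m/s; vertical v_y0 = 16.20 sin 56.7° = 13.54 m/s.
Vertical motion (up positive, ground at y = 0): 4.900 t² − (13.54) t − 56.6 = 0, so t = (13.54 + √(13.54² + 2·9.80·56.6)) / 9.80 = (13.54 + 35.95) / 9.80 = 5.050 s.
At impact: v_y = v_y0 − g t = −35.95 m/s; vₓ = 8.894 m/s.
Angle below horizontal: arctan(|v_y|/vₓ) = arctan(35.95/8.894) = 76.11°.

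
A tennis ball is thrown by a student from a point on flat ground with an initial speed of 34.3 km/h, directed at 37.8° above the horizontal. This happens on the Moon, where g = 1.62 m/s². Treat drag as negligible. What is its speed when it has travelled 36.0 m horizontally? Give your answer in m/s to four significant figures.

7.766 m/s

Convert: 34.3 km/h = 34.3/3.6 = 9.528 m/s.
Horizontal component vₓ = 9.528 cos 37.8° = 7.528 m/s; vertical v_y0 = 9.528 sin 37.8° = 5.840 m/s.
At x = 36.0 m, t = x/vₓ = 36.0/7.528 = 4.782 s.
Vertical velocity there: v_y = v_y0 − g t = 5.840 − 1.62 × 4.782 = −1.907 m/s.
Speed: √(vₓ² + v_y²) = √(7.528² + 1.907²) = 7.766 m/s.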